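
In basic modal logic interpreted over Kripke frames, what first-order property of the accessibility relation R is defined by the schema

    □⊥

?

emptiness of R: ∀x ∀y ¬Rxy

This schema is the Ver axiom.
It corresponds to emptiness of R: ∀x ∀y ¬Rxy.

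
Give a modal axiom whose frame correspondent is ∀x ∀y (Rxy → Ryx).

r → □◇r

The condition is symmetry. The B schema r → □◇r defines it.
Suppose r→□◇r is valid. Take Rxy and set V(r)={x}. Then r at x, so □◇r at x, so ◇r at y, so some z with Ryz has r; z=x, i.e. Ryx.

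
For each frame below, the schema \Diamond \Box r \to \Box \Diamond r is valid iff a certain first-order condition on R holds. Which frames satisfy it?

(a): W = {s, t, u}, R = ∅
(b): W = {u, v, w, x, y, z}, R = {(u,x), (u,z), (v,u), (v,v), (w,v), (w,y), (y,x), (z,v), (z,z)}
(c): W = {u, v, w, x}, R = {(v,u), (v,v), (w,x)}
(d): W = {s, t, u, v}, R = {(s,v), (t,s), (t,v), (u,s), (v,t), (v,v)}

(a), (d)

The schema corresponds to convergence: \forall x \forall y \forall z (Rxy \wedge Rxz \to \exists w (Ryw \wedge Rzw)).
(a): condition met.
(b): fails — Ruz and Rux but z and x have no common successor.
(c): fails — Rvu and Rvu but u and u have no common successor.
(d): condition met.
Valid on: (a), (d).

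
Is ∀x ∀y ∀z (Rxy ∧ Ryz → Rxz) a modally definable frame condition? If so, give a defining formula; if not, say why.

Yes: it is transitivity, defined by the 4 schema □p → □□p.
Suppose □p→□□p is valid. Take Rxy, Ryz and set V(p)={w : Rxw}. Then □p at x, so □□p at x, so □p at y, so p at z, i.e. Rxz.

Yes — defined by □p → □□p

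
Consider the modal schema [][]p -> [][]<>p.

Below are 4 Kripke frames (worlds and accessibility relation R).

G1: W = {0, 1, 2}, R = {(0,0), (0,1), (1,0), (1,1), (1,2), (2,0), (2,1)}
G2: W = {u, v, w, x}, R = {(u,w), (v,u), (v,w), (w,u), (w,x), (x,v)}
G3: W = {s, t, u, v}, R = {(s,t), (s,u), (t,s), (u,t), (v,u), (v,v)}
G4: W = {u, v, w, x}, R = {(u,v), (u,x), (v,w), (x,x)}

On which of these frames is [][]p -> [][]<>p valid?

This is the axiom for a generalized confluence (Geach) condition; its first-order frame correspondent is forall x forall z (x R^2 z -> exists w (x R^2 w & zRw)).
G1: satisfies the condition.
G2: fails — uR²u but no t with uR²t and uRt.
G3: fails — tR²t but no w with tR²w and tRw.
G4: fails — uR²w but no t with uR²t and wRt.

G1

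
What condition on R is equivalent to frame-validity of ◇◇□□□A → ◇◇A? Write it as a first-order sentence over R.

∀x ∀y (xR²y → ∃w (yR³w ∧ xR²w))

This is a Sahlqvist (Geach-type) schema ◇^2□^3A → □^0◇^2A.
Minimal-valuation argument: fix x; take any y with xR^2y and any z with xR^0z. Set V(A) to the set of worlds R-reachable from y in exactly 3 steps. Then □^3A holds at y, so the antecedent holds at x; validity forces ◇^2A at z, giving a w with zR^2w and yR^3w.
First-order correspondent: ∀x ∀y (xR²y → ∃w (yR³w ∧ xR²w)).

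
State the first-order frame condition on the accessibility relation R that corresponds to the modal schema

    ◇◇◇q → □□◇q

∀x ∀y ∀z ((xR³y ∧ xR²z) → ∃w (y = w ∧ zRw))

This is a Sahlqvist (Geach-type) schema ◇^3□^0q → □^2◇^1q.
First-order correspondent: ∀x ∀y ∀z ((xR³y ∧ xR²z) → ∃w (y = w ∧ zRw)).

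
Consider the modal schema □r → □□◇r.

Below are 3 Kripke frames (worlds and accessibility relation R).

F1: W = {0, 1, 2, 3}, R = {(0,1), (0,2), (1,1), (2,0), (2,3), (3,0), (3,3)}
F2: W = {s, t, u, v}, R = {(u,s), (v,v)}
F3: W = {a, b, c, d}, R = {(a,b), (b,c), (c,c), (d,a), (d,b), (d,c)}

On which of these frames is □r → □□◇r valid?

This is the axiom for a generalized confluence (Geach) condition; its first-order frame correspondent is ∀x ∀z (xR²z → ∃w (xRw ∧ zRw)).
F1: fails — 0R²3 but no w with 0Rw and 3Rw.
F2: holds.
F3: fails — aR²c but no w with aRw and cRw.

F2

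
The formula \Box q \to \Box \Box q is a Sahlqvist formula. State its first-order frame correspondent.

transitivity

Suppose □q→□□q is valid. Take Rxy, Ryz and set V(q)={w : Rxw}. Then □q at x, so □□q at x, so □q at y, so q at z, i.e. Rxz.
The converse is a direct semantic check.
Frame condition: \forall x \forall y \forall z (Rxy \wedge Ryz \to Rxz).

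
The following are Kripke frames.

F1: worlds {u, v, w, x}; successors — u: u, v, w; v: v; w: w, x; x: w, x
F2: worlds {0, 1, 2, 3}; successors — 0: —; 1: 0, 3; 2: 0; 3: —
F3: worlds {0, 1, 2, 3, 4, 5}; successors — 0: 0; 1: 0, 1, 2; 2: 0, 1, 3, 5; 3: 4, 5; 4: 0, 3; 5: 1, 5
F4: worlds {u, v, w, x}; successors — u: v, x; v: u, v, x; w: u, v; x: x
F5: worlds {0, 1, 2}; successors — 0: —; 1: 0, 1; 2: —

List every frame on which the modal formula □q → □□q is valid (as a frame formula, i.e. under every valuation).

F2, F5

This is the axiom for transitivity; its first-order frame correspondent is ∀x ∀y ∀z (Rxy ∧ Ryz → Rxz).
F1: fails — Ruw and Rwx but not Rux.
F2: holds.
F3: fails — R34 and R40 but not R30.
F4: fails — Ruv and Rvu but not Ruu.
F5: holds.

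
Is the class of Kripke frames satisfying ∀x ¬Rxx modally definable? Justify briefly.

Modal frame validity is preserved under surjective bounded morphisms.
The 2-cycle (worlds w0,w1 with w0→w1→w0) is irreflexive, and the map sending every world to a single reflexive point • is a surjective bounded morphism (forth: every edge maps to (•,•); back: every world has a successor). So any modal formula valid on the 2-cycle is also valid on the reflexive point, which is not irreflexive.
So no modal formula (or set of formulas) defines exactly the irreflexive frames.

No — not modally definable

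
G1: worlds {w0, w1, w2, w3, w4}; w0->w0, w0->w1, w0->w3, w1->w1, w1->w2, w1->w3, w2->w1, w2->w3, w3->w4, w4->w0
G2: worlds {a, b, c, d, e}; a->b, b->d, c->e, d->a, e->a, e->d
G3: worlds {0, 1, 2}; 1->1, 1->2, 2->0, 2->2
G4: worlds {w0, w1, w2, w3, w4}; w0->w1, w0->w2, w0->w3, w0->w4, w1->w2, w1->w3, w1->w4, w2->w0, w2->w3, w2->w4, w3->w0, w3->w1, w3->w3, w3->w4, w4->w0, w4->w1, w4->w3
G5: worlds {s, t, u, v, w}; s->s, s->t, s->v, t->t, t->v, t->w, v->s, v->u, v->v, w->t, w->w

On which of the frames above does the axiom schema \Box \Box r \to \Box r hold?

This is the axiom for density; its first-order frame correspondent is \forall x \forall y (Rxy \to \exists z (Rxz \wedge Rzy)).
G1: fails — Rw3w4 but no z with Rw3z and Rzw4.
G2: fails — Rab but no z with Raz and Rzb.
G3: ✓.
G4: fails — Rw1w2 but no z with Rw1z and Rzw2.
G5: ✓.
Valid on: G3, G5.

G3, G5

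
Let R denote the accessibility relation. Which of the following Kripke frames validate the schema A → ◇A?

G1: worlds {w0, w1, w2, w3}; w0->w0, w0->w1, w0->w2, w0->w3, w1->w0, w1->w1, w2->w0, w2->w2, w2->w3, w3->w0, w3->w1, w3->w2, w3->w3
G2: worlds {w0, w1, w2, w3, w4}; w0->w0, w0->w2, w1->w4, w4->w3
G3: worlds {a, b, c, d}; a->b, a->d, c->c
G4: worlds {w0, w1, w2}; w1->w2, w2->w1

G1

This is the axiom for reflexivity; its first-order frame correspondent is ∀x Rxx.
G1: condition met.
G2: fails — world w1 does not see itself.
G3: fails — world a does not see itself.
G4: fails — world w0 does not see itself.
Valid on: G1.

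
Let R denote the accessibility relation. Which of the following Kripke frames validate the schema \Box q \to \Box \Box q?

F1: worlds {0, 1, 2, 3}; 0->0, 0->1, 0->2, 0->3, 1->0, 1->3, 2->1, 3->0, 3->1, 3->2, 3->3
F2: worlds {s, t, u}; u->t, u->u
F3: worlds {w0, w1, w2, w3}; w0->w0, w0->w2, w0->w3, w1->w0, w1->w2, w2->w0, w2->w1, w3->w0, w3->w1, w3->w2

The schema corresponds to transitivity: \forall x \forall y \forall z (Rxy \wedge Ryz \to Rxz).
F1: fails — R10 and R02 but not R12.
F2: condition met.
F3: fails — Rw1w2 and Rw2w1 but not Rw1w1.

F2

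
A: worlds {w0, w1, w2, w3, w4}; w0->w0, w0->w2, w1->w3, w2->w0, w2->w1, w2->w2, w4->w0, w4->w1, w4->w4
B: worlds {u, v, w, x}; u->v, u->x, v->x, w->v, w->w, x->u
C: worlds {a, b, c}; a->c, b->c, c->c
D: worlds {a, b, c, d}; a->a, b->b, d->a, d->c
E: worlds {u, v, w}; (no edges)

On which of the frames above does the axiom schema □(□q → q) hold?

The schema corresponds to shift-reflexivity: ∀x ∀y (Rxy → Ryy).
A: fails — Rw1w3 but not Rw3w3.
B: fails — Ruv but not Rvv.
C: satisfies the condition.
D: fails — Rdc but not Rcc.
E: satisfies the condition.

C, E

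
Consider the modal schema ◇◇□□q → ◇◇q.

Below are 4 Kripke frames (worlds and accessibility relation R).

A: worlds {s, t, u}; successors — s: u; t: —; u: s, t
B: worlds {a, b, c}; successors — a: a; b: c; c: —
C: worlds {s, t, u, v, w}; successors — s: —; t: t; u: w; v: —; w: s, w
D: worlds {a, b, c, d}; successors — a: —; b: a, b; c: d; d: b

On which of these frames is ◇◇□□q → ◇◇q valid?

The schema corresponds to a generalized confluence (Geach) condition: ∀x ∀y (xR²y → ∃w (yR²w ∧ xR²w)).
A: fails — sR²t but no w with tR²w and sR²w.
B: satisfies the condition.
C: fails — uR²s but no w* with sR²w* and uR²w*.
D: fails — bR²a but no w with aR²w and bR²w.
Valid on: B.

B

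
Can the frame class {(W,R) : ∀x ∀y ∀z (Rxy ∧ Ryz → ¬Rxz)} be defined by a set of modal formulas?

Modal frame validity is preserved under surjective bounded morphisms.
The 5-cycle (worlds 0,1,2,3,4 with 0→1→2→3→4→0) is intransitive. Mapping every world to a single reflexive point • is a surjective bounded morphism; the reflexive point is not intransitive (R••∧R•• but R••).
Hence intransitivity is not modally definable.

No — not modally definable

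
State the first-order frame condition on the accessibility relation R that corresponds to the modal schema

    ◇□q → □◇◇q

∀x ∀y ∀z ((xRy ∧ xRz) → ∃w (yRw ∧ zR²w))

This is a Sahlqvist (Geach-type) schema ◇^1□^1q → □^1◇^2q.
First-order correspondent: ∀x ∀y ∀z ((xRy ∧ xRz) → ∃w (yRw ∧ zR²w)).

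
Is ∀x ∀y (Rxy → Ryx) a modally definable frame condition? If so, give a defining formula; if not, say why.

Definable; r → □◇r defines it

This is a Sahlqvist condition; the B axiom r → □◇r defines it.
Suppose r→□◇r is valid. Take Rxy and set V(r)={x}. Then r at x, so □◇r at x, so ◇r at y, so some z with Ryz has r; z=x, i.e. Ryx.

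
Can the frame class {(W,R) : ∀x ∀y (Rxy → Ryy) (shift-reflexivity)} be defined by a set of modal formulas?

This is a Sahlqvist condition; the T□ axiom □(□q → q) defines it.
Suppose □(□q→q) is valid. Take Rxy and set V(q)={w : Ryw}. Then at y, □q holds; since □(□q→q) at x, □q→q at y, so q at y, i.e. Ryy.

Definable; □(□q → q) defines it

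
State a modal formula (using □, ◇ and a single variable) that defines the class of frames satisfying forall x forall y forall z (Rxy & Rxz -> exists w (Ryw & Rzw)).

This is convergence; the standard corresponding axiom is .2: ◇□p → □◇p.
Suppose ◇□p→□◇p is valid. Take Rxy, Rxz and set V(p)={w : Ryw}. Then □p at y so ◇□p at x, so □◇p at x, so ◇p at z, giving w with Rzw and Ryw.

◇□p → □◇p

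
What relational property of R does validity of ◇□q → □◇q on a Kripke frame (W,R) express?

convergence: ∀x ∀y ∀z (Rxy ∧ Rxz → ∃w (Ryw ∧ Rzw))

This is the .2 axiom.
Its frame correspondent is convergence — ∀x ∀y ∀z (Rxy ∧ Rxz → ∃w (Ryw ∧ Rzw)).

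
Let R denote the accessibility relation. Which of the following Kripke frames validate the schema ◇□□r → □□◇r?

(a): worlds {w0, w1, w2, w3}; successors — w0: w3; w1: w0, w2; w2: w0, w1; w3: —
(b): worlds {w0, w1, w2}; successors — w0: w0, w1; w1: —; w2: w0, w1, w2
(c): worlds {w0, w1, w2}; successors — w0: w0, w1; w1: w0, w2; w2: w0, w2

Frame correspondent (Sahlqvist): ∀x ∀y ∀z ((xRy ∧ xR²z) → ∃w (yR²w ∧ zRw)) — i.e. a generalized confluence (Geach) condition.
(a): fails — w1Rw0, w1R²w0 but no w with w0R²w and w0Rw.
(b): fails — w0Rw0, w0R²w1 but no w with w0R²w and w1Rw.
(c): ✓.
Valid on: (c).

(c)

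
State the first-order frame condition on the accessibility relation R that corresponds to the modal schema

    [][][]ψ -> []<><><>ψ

This is a Sahlqvist (Geach-type) schema ◇^0□^3ψ → □^1◇^3ψ.
Minimal-valuation argument: fix x; take any y with xR^0y and any z with xR^1z. Set V(ψ) to the set of worlds R-reachable from y in exactly 3 steps. Then □^3ψ holds at y, so the antecedent holds at x; validity forces ◇^3ψ at z, giving a w with zR^3w and yR^3w.
First-order correspondent: forall x forall z (xRz -> exists w (x R^3 w & z R^3 w)).

forall x forall z (xRz -> exists w (x R^3 w & z R^3 w))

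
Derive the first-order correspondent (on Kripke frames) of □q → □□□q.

∀x ∀z (xR³z → ∃w (xRw ∧ z = w))

This is a Sahlqvist (Geach-type) schema ◇^0□^1q → □^3◇^0q.
First-order correspondent: ∀x ∀z (xR³z → ∃w (xRw ∧ z = w)).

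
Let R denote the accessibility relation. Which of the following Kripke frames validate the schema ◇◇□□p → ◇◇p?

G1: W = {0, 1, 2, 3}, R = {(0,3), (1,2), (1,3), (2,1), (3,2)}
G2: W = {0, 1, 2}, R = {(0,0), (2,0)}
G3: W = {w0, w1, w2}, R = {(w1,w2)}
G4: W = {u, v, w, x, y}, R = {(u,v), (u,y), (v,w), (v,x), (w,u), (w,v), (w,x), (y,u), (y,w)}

G2, G3

This is the axiom for a generalized confluence (Geach) condition; its first-order frame correspondent is ∀x ∀y (xR²y → ∃w (yR²w ∧ xR²w)).
G1: fails — 2R²3 but no w with 3R²w and 2R²w.
G2: ✓.
G3: ✓.
G4: fails — uR²x but no t with xR²t and uR²t.
Valid on: G2, G3.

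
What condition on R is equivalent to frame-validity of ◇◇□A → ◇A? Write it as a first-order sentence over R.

This is a Sahlqvist (Geach-type) schema ◇^2□^1A → □^0◇^1A.
Minimal-valuation argument: fix x; take any y with xR^2y and any z with xR^0z. Set V(A) to the set of worlds R-reachable from y in exactly 1 step. Then □^1A holds at y, so the antecedent holds at x; validity forces ◇^1A at z, giving a w with zR^1w and yR^1w.
First-order correspondent: ∀x ∀y (xR²y → ∃w (yRw ∧ xRw)).

∀x ∀y (xR²y → ∃w (yRw ∧ xRw))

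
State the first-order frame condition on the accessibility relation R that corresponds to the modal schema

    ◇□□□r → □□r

∀x ∀y ∀z ((xRy ∧ xR²z) → ∃w (yR³w ∧ z = w))

This is a Sahlqvist (Geach-type) schema ◇^1□^3r → □^2◇^0r.
Minimal-valuation argument: fix x; take any y with xR^1y and any z with xR^2z. Set V(r) to the set of worlds R-reachable from y in exactly 3 steps. Then □^3r holds at y, so the antecedent holds at x; validity forces ◇^0r at z, giving a w with zR^0w and yR^3w.
First-order correspondent: ∀x ∀y ∀z ((xRy ∧ xR²z) → ∃w (yR³w ∧ z = w)).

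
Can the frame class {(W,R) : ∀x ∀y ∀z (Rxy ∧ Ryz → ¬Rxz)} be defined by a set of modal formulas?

If a class were modally definable it would be closed under surjective bounded morphisms (Goldblatt–Thomason).
The 3-cycle (worlds 0,1,2 with 0→1→2→0) is intransitive. Mapping every world to a single reflexive point • is a surjective bounded morphism; the reflexive point is not intransitive (R••∧R•• but R••).
So the class is not modally definable.

Not definable by any modal formula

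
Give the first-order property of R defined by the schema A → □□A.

∀x ∀z (xR²z → ∃w (x = w ∧ z = w))

This is a Sahlqvist (Geach-type) schema ◇^0□^0A → □^2◇^0A.
Minimal-valuation argument: fix x; take any y with xR^0y and any z with xR^2z. Set V(A) to the set of worlds R-reachable from y in exactly 0 steps. Then □^0A holds at y, so the antecedent holds at x; validity forces ◇^0A at z, giving a w with zR^0w and yR^0w.
First-order correspondent: ∀x ∀z (xR²z → ∃w (x = w ∧ z = w)).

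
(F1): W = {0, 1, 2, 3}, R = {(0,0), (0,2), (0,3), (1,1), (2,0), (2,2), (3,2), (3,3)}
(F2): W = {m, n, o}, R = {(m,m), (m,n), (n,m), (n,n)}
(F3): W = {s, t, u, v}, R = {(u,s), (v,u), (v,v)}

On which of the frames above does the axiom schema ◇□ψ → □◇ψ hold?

(F1), (F2)

This is the axiom for convergence; its first-order frame correspondent is ∀x ∀y ∀z (Rxy ∧ Rxz → ∃w (Ryw ∧ Rzw)).
(F1): ✓.
(F2): ✓.
(F3): fails — Rus and Rus but s and s have no common successor.
Valid on: (F1), (F2).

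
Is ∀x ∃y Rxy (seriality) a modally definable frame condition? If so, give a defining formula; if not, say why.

Yes — defined by □p → ◇p

The condition is seriality. A defining modal formula is □p → ◇p.
Suppose □p→◇p is valid. At any x set V(p)=W. Then □p at x, so ◇p at x, so x has a successor.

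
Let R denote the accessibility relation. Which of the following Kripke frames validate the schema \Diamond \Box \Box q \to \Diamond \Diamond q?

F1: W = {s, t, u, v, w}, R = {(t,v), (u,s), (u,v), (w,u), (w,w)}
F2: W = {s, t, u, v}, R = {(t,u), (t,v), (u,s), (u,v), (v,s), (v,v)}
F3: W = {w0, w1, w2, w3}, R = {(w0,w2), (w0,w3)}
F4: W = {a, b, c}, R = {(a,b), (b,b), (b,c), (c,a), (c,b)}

F4

This is the axiom for a generalized confluence (Geach) condition; its first-order frame correspondent is \forall x \forall y (xRy \to \exists w (y R^2 w \wedge x R^2 w)).
F1: fails — tRv but no w* with vR²w* and tR²w*.
F2: fails — uRs but no w with sR²w and uR²w.
F3: fails — w0Rw2 but no w with w2R²w and w0R²w.
F4: satisfies the condition.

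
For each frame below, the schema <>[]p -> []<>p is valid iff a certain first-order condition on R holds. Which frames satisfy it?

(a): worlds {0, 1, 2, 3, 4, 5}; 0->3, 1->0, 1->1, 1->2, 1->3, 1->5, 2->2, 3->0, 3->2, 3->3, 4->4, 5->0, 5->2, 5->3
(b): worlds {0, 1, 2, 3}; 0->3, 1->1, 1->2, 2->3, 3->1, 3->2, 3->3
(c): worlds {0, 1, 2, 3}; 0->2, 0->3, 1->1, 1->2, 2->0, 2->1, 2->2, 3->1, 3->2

Frame correspondent (Sahlqvist): forall x forall y forall z (Rxy & Rxz -> exists w (Ryw & Rzw)) — i.e. convergence.
(a): fails — R10 and R12 but 0 and 2 have no common successor.
(b): fails — R12 and R11 but 2 and 1 have no common successor.
(c): ✓.
Valid on: (c).

(c)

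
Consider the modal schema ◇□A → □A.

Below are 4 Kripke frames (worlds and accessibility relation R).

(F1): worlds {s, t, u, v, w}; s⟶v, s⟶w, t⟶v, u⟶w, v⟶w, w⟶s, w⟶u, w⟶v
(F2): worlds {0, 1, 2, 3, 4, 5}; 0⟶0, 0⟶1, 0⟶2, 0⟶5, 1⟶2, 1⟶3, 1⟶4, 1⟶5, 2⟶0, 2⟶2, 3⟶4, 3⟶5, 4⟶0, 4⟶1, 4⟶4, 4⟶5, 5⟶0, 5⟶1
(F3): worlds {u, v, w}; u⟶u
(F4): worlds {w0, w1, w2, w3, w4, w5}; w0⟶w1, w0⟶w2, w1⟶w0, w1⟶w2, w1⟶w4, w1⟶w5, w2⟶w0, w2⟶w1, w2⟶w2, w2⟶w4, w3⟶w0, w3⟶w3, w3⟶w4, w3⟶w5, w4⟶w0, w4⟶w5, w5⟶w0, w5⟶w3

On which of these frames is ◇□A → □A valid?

This is the axiom for the Euclidean property; its first-order frame correspondent is ∀x ∀y ∀z (Rxy ∧ Rxz → Ryz).
(F1): fails — Rsv and Rsv but not Rvv.
(F2): fails — R02 and R01 but not R21.
(F3): ✓.
(F4): fails — Rw0w1 and Rw0w1 but not Rw1w1.
Valid on: (F3).

(F3)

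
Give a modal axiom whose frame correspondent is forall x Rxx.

□s → s

The condition is reflexivity. The T schema □s → s defines it.
Suppose □s→s is valid. At any x set V(s)={w : Rxw}. Then □s holds at x, so s holds at x, i.e. Rxx.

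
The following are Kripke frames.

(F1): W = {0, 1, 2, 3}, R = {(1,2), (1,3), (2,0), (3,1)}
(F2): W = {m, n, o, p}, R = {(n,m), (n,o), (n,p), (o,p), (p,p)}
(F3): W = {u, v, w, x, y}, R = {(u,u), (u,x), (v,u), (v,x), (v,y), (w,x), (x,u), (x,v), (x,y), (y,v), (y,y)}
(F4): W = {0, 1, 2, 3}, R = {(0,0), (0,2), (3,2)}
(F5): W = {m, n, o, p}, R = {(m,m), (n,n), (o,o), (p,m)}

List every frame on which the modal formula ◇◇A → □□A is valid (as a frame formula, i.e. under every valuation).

Frame correspondent (Sahlqvist): ∀x ∀y ∀z ((xR²y ∧ xR²z) → ∃w (y = w ∧ z = w)) — i.e. a generalized confluence (Geach) condition.
(F1): fails — 1R²0, 1R²1 but 0 ≠ 1.
(F2): holds.
(F3): fails — uR²u, uR²v but u ≠ v.
(F4): fails — 0R²0, 0R²2 but 0 ≠ 2.
(F5): holds.

(F2), (F5)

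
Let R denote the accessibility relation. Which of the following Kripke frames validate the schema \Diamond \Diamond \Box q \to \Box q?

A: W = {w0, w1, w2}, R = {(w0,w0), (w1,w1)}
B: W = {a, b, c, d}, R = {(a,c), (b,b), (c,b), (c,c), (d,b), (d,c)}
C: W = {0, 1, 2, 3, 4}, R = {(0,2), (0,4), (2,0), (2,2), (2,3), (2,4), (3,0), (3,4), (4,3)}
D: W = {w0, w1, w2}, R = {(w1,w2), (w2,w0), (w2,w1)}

Frame correspondent (Sahlqvist): \forall x \forall y \forall z ((x R^2 y \wedge xRz) \to \exists w (yRw \wedge z = w)) — i.e. a generalized confluence (Geach) condition.
A: condition met.
B: fails — aR²b, aRc but no w with bRw and c=w.
C: fails — 0R²3, 0R2 but no w with 3Rw and 2=w.
D: fails — w1R²w0, w1Rw2 but no w with w0Rw and w2=w.
Valid on: A.

A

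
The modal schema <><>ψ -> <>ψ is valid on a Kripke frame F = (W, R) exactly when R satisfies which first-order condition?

transitivity

This is frame-equivalent to □ψ → □□ψ (substitute ¬ψ for ψ and contrapose).
Suppose □ψ→□□ψ is valid. Take Rxy, Ryz and set V(ψ)={w : Rxw}. Then □ψ at x, so □□ψ at x, so □ψ at y, so ψ at z, i.e. Rxz.
Conversely, on a frame with transitivity the schema holds at every world under every valuation.
Frame condition: forall x forall y forall z (Rxy & Ryz -> Rxz).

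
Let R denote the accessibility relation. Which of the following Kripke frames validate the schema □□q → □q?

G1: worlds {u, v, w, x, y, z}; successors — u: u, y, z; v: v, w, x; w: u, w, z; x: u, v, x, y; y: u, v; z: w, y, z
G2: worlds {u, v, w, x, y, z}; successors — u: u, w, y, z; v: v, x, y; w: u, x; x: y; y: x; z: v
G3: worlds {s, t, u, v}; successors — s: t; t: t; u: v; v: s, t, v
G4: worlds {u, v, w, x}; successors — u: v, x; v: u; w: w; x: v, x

G1, G3

The schema corresponds to density: ∀x ∀y (Rxy → ∃z (Rxz ∧ Rzy)).
G1: satisfies the condition.
G2: fails — Ryx but no t with Ryt and Rtx.
G3: satisfies the condition.
G4: fails — Rvu but no z with Rvz and Rzu.
Valid on: G1, G3.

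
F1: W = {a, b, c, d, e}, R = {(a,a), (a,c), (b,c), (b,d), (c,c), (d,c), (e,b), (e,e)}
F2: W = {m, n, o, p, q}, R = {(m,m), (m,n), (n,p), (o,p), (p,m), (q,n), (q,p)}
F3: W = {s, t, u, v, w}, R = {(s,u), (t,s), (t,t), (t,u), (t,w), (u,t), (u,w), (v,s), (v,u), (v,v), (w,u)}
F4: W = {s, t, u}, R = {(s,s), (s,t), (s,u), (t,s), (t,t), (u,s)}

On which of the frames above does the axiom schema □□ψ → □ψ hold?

F4

This is the axiom for density; its first-order frame correspondent is ∀x ∀y (Rxy → ∃z (Rxz ∧ Rzy)).
F1: fails — Rbd but no z with Rbz and Rzd.
F2: fails — Rop but no z with Roz and Rzp.
F3: fails — Rwu but no z with Rwz and Rzu.
F4: condition met.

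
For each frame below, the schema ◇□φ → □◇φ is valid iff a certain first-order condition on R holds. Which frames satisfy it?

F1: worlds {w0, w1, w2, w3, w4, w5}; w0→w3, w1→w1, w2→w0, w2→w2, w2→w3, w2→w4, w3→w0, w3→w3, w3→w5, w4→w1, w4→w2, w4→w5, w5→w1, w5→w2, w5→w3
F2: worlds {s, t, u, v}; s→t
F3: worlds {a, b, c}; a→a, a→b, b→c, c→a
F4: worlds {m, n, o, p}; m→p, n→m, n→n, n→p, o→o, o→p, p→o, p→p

Frame correspondent (Sahlqvist): ∀x ∀y ∀z (Rxy ∧ Rxz → ∃w (Ryw ∧ Rzw)) — i.e. convergence.
F1: fails — Rw2w4 and Rw2w0 but w4 and w0 have no common successor.
F2: fails — Rst and Rst but t and t have no common successor.
F3: fails — Raa and Rab but a and b have no common successor.
F4: holds.

F4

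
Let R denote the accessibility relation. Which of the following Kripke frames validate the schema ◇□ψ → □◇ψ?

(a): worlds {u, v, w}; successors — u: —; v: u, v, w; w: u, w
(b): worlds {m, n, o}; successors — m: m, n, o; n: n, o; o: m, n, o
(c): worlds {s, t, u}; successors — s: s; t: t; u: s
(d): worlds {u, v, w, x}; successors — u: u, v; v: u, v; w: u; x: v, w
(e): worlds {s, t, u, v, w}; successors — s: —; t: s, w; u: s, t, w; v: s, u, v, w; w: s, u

This is the axiom for convergence; its first-order frame correspondent is ∀x ∀y ∀z (Rxy ∧ Rxz → ∃w (Ryw ∧ Rzw)).
(a): fails — Rvv and Rvu but v and u have no common successor.
(b): ✓.
(c): ✓.
(d): ✓.
(e): fails — Rts and Rts but s and s have no common successor.
Valid on: (b), (c), (d).

(b), (c), (d)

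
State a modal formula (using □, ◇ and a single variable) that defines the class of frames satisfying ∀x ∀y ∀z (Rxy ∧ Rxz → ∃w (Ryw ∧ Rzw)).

◇□ψ → □◇ψ

The condition is convergence. The .2 schema ◇□ψ → □◇ψ defines it.
Suppose ◇□ψ→□◇ψ is valid. Take Rxy, Rxz and set V(ψ)={w : Ryw}. Then □ψ at y so ◇□ψ at x, so □◇ψ at x, so ◇ψ at z, giving w with Rzw and Ryw.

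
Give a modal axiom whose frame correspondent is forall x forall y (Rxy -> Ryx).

This is symmetry; the standard corresponding axiom is B: p → □◇p.
Suppose p→□◇p is valid. Take Rxy and set V(p)={x}. Then p at x, so □◇p at x, so ◇p at y, so some z with Ryz has p; z=x, i.e. Ryx.

p → □◇p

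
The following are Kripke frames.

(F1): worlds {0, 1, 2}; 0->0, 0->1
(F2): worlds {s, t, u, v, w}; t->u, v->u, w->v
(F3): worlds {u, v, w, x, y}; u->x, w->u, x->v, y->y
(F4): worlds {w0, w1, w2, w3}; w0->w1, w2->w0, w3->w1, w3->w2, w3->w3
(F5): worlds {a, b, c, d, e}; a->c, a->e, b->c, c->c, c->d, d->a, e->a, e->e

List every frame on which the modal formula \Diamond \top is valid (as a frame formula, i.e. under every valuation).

(F5)

The schema corresponds to seriality: \forall x \exists y Rxy.
(F1): fails — world 1 has no successor.
(F2): fails — world s has no successor.
(F3): fails — world v has no successor.
(F4): fails — world w1 has no successor.
(F5): ✓.
Valid on: (F5).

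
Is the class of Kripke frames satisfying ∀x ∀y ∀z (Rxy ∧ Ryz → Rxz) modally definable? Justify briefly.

Definable; □p → □□p defines it

Yes: it is transitivity, defined by the 4 schema □p → □□p.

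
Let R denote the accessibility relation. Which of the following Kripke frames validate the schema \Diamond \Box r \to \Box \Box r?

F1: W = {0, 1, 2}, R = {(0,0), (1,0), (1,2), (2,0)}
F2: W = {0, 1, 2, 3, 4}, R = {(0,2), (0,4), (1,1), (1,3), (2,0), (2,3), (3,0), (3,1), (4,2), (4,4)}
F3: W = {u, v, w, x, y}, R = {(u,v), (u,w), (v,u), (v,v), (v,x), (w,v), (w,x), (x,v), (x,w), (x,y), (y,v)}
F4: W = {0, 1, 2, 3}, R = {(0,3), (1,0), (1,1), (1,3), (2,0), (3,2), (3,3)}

F1

Frame correspondent (Sahlqvist): \forall x \forall y \forall z ((xRy \wedge x R^2 z) \to \exists w (yRw \wedge z = w)) — i.e. a generalized confluence (Geach) condition.
F1: ✓.
F2: fails — 0R2, 0R²2 but no w with 2Rw and 2=w.
F3: fails — uRw, uR²u but no t with wRt and u=t.
F4: fails — 1R0, 1R²0 but no w with 0Rw and 0=w.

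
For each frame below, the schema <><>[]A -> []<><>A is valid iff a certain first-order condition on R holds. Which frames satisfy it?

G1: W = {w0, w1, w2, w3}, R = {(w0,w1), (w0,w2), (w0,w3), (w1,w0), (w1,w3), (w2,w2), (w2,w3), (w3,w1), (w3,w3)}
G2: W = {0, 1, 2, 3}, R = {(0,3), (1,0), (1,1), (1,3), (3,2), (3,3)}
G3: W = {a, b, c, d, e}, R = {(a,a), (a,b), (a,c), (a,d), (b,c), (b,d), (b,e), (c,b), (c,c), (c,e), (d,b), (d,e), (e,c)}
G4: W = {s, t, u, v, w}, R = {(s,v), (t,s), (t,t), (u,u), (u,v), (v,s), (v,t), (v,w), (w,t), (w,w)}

Frame correspondent (Sahlqvist): forall x forall y forall z ((x R^2 y & xRz) -> exists w (yRw & z R^2 w)) — i.e. a generalized confluence (Geach) condition.
G1: holds.
G2: fails — 0R²2, 0R3 but no w with 2Rw and 3R²w.
G3: holds.
G4: fails — tR²s, tRs but no w* with sRw* and sR²w*.
Valid on: G1, G3.

G1, G3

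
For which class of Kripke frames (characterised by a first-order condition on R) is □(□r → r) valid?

Suppose □(□r→r) is valid. Take Rxy and set V(r)={w : Ryw}. Then at y, □r holds; since □(□r→r) at x, □r→r at y, so r at y, i.e. Ryy.

shift-reflexivity: ∀x ∀y (Rxy → Ryy)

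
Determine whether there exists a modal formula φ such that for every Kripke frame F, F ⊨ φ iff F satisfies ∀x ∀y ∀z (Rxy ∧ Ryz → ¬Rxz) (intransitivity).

If a class were modally definable it would be closed under surjective bounded morphisms (Goldblatt–Thomason).
The 3-cycle (worlds w0,w1,w2 with w0→w1→w2→w0) is intransitive. Mapping every world to a single reflexive point • is a surjective bounded morphism; the reflexive point is not intransitive (R••∧R•• but R••).
So the class is not modally definable.

No — not modally definable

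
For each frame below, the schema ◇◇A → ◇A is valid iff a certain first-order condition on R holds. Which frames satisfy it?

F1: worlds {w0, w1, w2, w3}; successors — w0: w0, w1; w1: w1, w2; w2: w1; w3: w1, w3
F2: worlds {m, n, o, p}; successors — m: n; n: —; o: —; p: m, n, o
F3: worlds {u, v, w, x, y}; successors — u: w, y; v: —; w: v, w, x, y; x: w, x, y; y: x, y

F2

Frame correspondent (Sahlqvist): ∀x ∀y ∀z (Rxy ∧ Ryz → Rxz) — i.e. transitivity.
F1: fails — Rw3w1 and Rw1w2 but not Rw3w2.
F2: ✓.
F3: fails — Rxw and Rwv but not Rxv.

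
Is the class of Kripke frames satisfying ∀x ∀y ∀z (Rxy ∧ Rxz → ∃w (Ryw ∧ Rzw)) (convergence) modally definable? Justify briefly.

The condition is convergence. A defining modal formula is ◇□q → □◇q.
Suppose ◇□q→□◇q is valid. Take Rxy, Rxz and set V(q)={w : Ryw}. Then □q at y so ◇□q at x, so □◇q at x, so ◇q at z, giving w with Rzw and Ryw.

Yes, by ◇□q → □◇q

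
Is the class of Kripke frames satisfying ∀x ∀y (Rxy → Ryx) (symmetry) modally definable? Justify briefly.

Yes: it is symmetry, defined by the B schema r → □◇r.

Yes — defined by r → □◇r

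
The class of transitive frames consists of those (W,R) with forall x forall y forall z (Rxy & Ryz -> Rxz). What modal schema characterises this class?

□ψ → □□ψ

This is transitivity; the standard corresponding axiom is 4: □ψ → □□ψ.
Suppose □ψ→□□ψ is valid. Take Rxy, Ryz and set V(ψ)={w : Rxw}. Then □ψ at x, so □□ψ at x, so □ψ at y, so ψ at z, i.e. Rxz.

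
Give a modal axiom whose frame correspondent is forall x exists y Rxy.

The condition is seriality. The D schema □p → ◇p defines it.
Suppose □p→◇p is valid. At any x set V(p)=W. Then □p at x, so ◇p at x, so x has a successor.

□p → ◇p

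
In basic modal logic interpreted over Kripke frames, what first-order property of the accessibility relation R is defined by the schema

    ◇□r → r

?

Equivalently (dual form): r → □◇r.
Suppose r→□◇r is valid. Take Rxy and set V(r)={x}. Then r at x, so □◇r at x, so ◇r at y, so some z with Ryz has r; z=x, i.e. Ryx.
The converse is a direct semantic check.
So the correspondent is symmetry.

symmetry: ∀x ∀y (Rxy → Ryx)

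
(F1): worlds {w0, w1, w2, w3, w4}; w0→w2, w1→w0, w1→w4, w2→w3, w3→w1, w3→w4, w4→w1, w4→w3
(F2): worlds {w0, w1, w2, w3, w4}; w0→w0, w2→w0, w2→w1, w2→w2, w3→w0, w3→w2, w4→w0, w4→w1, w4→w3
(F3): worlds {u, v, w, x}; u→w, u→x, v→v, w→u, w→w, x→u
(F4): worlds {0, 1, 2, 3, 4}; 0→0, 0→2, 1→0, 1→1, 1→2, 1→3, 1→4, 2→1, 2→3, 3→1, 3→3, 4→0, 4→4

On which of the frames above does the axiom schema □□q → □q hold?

This is the axiom for density; its first-order frame correspondent is ∀x ∀y (Rxy → ∃z (Rxz ∧ Rzy)).
(F1): fails — Rw1w0 but no z with Rw1z and Rzw0.
(F2): fails — Rw4w1 but no z with Rw4z and Rzw1.
(F3): fails — Rxu but no z with Rxz and Rzu.
(F4): ✓.

(F4)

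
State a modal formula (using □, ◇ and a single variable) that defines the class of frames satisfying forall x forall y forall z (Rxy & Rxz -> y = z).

◇ψ → □ψ

A defining formula is ◇ψ → □ψ (the CD axiom).
Suppose ◇ψ→□ψ is valid. Take Rxy, Rxz and set V(ψ)={y}. Then ◇ψ at x, so □ψ at x, so ψ at z, i.e. z=y.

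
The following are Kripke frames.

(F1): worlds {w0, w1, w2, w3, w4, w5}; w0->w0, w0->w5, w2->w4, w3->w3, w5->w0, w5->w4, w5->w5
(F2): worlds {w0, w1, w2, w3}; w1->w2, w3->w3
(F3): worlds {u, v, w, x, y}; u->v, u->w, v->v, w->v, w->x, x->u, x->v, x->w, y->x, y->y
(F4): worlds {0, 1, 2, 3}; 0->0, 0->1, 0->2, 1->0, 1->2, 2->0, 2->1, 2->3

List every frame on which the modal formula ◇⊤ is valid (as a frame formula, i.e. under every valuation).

(F3)

Frame correspondent (Sahlqvist): ∀x ∃y Rxy — i.e. seriality.
(F1): fails — world w1 has no successor.
(F2): fails — world w0 has no successor.
(F3): ✓.
(F4): fails — world 3 has no successor.
Valid on: (F3).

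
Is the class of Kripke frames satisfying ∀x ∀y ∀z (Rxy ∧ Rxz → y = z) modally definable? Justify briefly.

This is a Sahlqvist condition; the CD axiom ◇r → □r defines it.
Suppose ◇r→□r is valid. Take Rxy, Rxz and set V(r)={y}. Then ◇r at x, so □r at x, so r at z, i.e. z=y.

Yes — defined by ◇r → □r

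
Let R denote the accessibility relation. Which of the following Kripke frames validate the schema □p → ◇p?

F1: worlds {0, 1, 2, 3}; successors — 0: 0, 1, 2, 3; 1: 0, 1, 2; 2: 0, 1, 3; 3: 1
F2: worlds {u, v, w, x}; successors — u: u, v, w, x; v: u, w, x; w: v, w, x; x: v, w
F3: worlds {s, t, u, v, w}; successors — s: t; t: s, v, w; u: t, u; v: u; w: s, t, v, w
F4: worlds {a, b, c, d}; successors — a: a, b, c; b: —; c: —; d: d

F1, F2, F3

The schema corresponds to seriality: ∀x ∃y Rxy.
F1: satisfies the condition.
F2: satisfies the condition.
F3: satisfies the condition.
F4: fails — world b has no successor.
Valid on: F1, F2, F3.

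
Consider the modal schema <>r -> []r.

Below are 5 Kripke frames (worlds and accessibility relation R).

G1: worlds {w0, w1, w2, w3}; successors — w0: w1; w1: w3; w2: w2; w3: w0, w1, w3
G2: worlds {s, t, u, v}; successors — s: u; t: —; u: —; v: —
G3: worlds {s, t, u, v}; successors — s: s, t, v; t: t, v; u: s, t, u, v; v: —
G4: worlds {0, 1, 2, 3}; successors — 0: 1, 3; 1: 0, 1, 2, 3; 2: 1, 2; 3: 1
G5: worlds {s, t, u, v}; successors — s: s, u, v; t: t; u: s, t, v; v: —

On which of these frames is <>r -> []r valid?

Frame correspondent (Sahlqvist): forall x forall y forall z (Rxy & Rxz -> y = z) — i.e. partial functionality.
G1: fails — w3 sees both w0 and w1.
G2: satisfies the condition.
G3: fails — s sees both s and t.
G4: fails — 0 sees both 1 and 3.
G5: fails — s sees both s and u.

G2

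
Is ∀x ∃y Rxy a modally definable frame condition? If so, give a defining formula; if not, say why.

Definable; □p → ◇p defines it

The condition is seriality. A defining modal formula is □p → ◇p.
Suppose □p→◇p is valid. At any x set V(p)=W. Then □p at x, so ◇p at x, so x has a successor.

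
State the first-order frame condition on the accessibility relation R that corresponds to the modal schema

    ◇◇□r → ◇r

∀x ∀y (xR²y → ∃w (yRw ∧ xRw))

This is a Sahlqvist (Geach-type) schema ◇^2□^1r → □^0◇^1r.
Minimal-valuation argument: fix x; take any y with xR^2y and any z with xR^0z. Set V(r) to the set of worlds R-reachable from y in exactly 1 step. Then □^1r holds at y, so the antecedent holds at x; validity forces ◇^1r at z, giving a w with zR^1w and yR^1w.
First-order correspondent: ∀x ∀y (xR²y → ∃w (yRw ∧ xRw)).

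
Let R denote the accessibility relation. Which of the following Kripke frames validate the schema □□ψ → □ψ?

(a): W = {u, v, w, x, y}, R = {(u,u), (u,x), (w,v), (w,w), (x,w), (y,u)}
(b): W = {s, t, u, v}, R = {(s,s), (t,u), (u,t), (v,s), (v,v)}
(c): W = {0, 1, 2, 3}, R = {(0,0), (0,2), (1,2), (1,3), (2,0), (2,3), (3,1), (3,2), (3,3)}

(a), (c)

This is the axiom for density; its first-order frame correspondent is ∀x ∀y (Rxy → ∃z (Rxz ∧ Rzy)).
(a): satisfies the condition.
(b): fails — Rut but no z with Ruz and Rzt.
(c): satisfies the condition.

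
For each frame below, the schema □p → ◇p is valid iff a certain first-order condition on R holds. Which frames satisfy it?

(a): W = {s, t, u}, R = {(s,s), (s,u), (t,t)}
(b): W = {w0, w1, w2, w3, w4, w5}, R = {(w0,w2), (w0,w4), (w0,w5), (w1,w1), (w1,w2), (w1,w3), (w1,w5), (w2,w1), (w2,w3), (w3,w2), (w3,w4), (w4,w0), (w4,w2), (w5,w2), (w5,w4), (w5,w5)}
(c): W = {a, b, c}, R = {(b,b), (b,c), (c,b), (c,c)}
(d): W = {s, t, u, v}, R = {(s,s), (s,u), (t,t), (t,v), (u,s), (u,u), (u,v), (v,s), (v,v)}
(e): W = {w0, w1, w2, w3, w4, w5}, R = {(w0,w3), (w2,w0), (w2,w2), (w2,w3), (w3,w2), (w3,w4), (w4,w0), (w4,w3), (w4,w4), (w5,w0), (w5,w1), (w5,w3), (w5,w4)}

Frame correspondent (Sahlqvist): ∀x ∃y Rxy — i.e. seriality.
(a): fails — world u has no successor.
(b): holds.
(c): fails — world a has no successor.
(d): holds.
(e): fails — world w1 has no successor.

(b), (d)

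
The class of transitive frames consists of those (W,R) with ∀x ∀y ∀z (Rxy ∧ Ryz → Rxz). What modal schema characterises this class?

□s → □□s

This is transitivity; the standard corresponding axiom is 4: □s → □□s.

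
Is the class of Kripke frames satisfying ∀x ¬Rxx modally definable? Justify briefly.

Not definable by any modal formula

Any modally definable frame class is closed under surjective bounded morphisms.
The 5-cycle (worlds s,t,u,v,w with s→t→u→v→w→s) is irreflexive, and the map sending every world to a single reflexive point • is a surjective bounded morphism (forth: every edge maps to (•,•); back: every world has a successor). So any modal formula valid on the 5-cycle is also valid on the reflexive point, which is not irreflexive.
So no modal formula (or set of formulas) defines exactly the irreflexive frames.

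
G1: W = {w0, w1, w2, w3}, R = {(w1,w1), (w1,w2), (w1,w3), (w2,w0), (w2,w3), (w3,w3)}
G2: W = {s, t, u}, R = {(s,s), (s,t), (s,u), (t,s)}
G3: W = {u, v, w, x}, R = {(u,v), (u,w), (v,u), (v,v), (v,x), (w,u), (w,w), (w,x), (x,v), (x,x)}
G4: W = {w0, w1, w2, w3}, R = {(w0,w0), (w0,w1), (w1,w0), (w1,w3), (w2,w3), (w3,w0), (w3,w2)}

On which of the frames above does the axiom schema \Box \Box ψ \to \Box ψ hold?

G2, G3

Frame correspondent (Sahlqvist): \forall x \forall y (Rxy \to \exists z (Rxz \wedge Rzy)) — i.e. density.
G1: fails — Rw2w0 but no z with Rw2z and Rzw0.
G2: satisfies the condition.
G3: satisfies the condition.
G4: fails — Rw3w2 but no z with Rw3z and Rzw2.
Valid on: G2, G3.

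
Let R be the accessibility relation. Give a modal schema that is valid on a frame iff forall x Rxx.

□p → p

The condition is reflexivity. The T schema □p → p defines it.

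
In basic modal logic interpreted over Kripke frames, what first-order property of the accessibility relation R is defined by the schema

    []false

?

emptiness of R

□⊥ is valid iff no world has any successor (otherwise □⊥ fails at any world with one).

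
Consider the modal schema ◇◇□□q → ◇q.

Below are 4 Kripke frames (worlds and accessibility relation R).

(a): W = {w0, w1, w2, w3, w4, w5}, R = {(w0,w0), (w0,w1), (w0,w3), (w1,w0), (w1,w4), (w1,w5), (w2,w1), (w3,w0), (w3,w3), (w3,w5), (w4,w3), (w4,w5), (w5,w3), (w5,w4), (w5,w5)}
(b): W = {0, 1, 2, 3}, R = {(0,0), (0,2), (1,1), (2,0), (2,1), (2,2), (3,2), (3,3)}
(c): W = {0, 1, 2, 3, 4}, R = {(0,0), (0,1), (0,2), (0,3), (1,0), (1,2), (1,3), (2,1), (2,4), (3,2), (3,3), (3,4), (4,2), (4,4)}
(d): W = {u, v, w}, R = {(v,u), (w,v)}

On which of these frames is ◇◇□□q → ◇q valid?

(c)

This is the axiom for a generalized confluence (Geach) condition; its first-order frame correspondent is ∀x ∀y (xR²y → ∃w (yR²w ∧ xRw)).
(a): fails — w2R²w4 but no w with w4R²w and w2Rw.
(b): fails — 0R²1 but no w with 1R²w and 0Rw.
(c): holds.
(d): fails — wR²u but no t with uR²t and wRt.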